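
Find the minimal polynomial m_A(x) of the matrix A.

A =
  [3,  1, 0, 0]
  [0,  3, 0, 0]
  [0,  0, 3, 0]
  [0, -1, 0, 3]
x^2 - 6*x + 9

The characteristic polynomial is χ_A(x) = (x - 3)^4, so the eigenvalues are known. The minimal polynomial is
  m_A(x) = Π_λ (x − λ)^{k_λ}
where k_λ is the size of the *largest* Jordan block for λ (equivalently, the smallest k with (A − λI)^k v = 0 for every generalised eigenvector v of λ).

  λ = 3: largest Jordan block has size 2, contributing (x − 3)^2

So m_A(x) = (x - 3)^2 = x^2 - 6*x + 9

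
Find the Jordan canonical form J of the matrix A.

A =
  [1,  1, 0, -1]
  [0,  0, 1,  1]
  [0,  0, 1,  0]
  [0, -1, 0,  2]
J_3(1) ⊕ J_1(1)

The characteristic polynomial is
  det(x·I − A) = x^4 - 4*x^3 + 6*x^2 - 4*x + 1 = (x - 1)^4

Eigenvalues and multiplicities (the geometric multiplicity of λ is n − rank(A − λI), which equals the number of Jordan blocks for λ):
  λ = 1: algebraic multiplicity = 4, geometric multiplicity = 2

Determining the block sizes for each eigenvalue:
  λ = 1: with am = 4 and gm = 2, the partition is not yet determined (e.g. several partitions of 4 into 2 parts exist). Let N = A − (1)·I. Computing rank(N^1) = 2, rank(N^2) = 1, rank(N^3) = 0; the number of blocks of size ≥ j is rank(N^{j−1}) − rank(N^j), giving [2, 1, 1]. So we have 1 block(s) of size 3, 1 block(s) of size 1 → block sizes [3, 1]

Assembling the blocks gives a Jordan form
J =
  [1, 1, 0, 0]
  [0, 1, 1, 0]
  [0, 0, 1, 0]
  [0, 0, 0, 1]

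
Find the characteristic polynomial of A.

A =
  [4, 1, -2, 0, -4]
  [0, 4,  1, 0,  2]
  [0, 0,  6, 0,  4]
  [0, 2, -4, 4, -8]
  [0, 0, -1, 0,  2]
x^5 - 20*x^4 + 160*x^3 - 640*x^2 + 1280*x - 1024

Expanding det(x·I − A) (e.g. by cofactor expansion or by noting that A is similar to its Jordan form J, which has the same characteristic polynomial as A) gives
  χ_A(x) = x^5 - 20*x^4 + 160*x^3 - 640*x^2 + 1280*x - 1024
which factors as (x - 4)^5. The eigenvalues (with algebraic multiplicities) are λ = 4 with multiplicity 5.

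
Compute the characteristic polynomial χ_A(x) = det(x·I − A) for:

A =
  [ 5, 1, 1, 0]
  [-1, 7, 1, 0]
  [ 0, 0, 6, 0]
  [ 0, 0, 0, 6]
x^4 - 24*x^3 + 216*x^2 - 864*x + 1296

Expanding det(x·I − A) (e.g. by cofactor expansion or by noting that A is similar to its Jordan form J, which has the same characteristic polynomial as A) gives
  χ_A(x) = x^4 - 24*x^3 + 216*x^2 - 864*x + 1296
which factors as (x - 6)^4. The eigenvalues (with algebraic multiplicities) are λ = 6 with multiplicity 4.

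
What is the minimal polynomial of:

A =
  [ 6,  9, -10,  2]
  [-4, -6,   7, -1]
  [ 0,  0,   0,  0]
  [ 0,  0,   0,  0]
x^3

The characteristic polynomial is χ_A(x) = x^4, so the eigenvalues are known. The minimal polynomial is
  m_A(x) = Π_λ (x − λ)^{k_λ}
where k_λ is the size of the *largest* Jordan block for λ (equivalently, the smallest k with (A − λI)^k v = 0 for every generalised eigenvector v of λ).

  λ = 0: largest Jordan block has size 3, contributing (x − 0)^3

So m_A(x) = x^3 = x^3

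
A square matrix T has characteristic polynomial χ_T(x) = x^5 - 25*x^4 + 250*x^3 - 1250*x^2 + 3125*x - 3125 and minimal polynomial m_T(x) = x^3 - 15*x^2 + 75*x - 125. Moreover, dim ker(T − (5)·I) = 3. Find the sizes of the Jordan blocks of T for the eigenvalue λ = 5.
Block sizes for λ = 5: [3, 1, 1]

Step 1 — from the characteristic polynomial, algebraic multiplicity of λ = 5 is 5. From dim ker(T − (5)·I) = 3, there are exactly 3 Jordan blocks for λ = 5.
Step 2 — from the minimal polynomial, the factor (x − 5)^3 tells us the largest block for λ = 5 has size 3.
Step 3 — with total size 5, 3 blocks, and largest block 3, the block sizes (in nonincreasing order) are [3, 1, 1].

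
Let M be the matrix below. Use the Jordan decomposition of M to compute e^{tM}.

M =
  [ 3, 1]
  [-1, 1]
e^{tM} =
  [t*exp(2*t) + exp(2*t), t*exp(2*t)]
  [-t*exp(2*t), -t*exp(2*t) + exp(2*t)]

Strategy: write M = P · J · P⁻¹ where J is a Jordan canonical form, so e^{tM} = P · e^{tJ} · P⁻¹, and e^{tJ} can be computed block-by-block.

M has Jordan form
J =
  [2, 1]
  [0, 2]
(up to reordering of blocks).

Per-block formulas:
  For a 2×2 Jordan block J_2(2): exp(t · J_2(2)) = e^(2t)·(I + t·N), where N is the 2×2 nilpotent shift.

After assembling e^{tJ} and conjugating by P, we get:

e^{tM} =
  [t*exp(2*t) + exp(2*t), t*exp(2*t)]
  [-t*exp(2*t), -t*exp(2*t) + exp(2*t)]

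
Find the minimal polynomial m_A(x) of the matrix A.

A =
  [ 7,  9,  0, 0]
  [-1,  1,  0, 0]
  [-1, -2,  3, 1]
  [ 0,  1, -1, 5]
x^2 - 8*x + 16

The characteristic polynomial is χ_A(x) = (x - 4)^4, so the eigenvalues are known. The minimal polynomial is
  m_A(x) = Π_λ (x − λ)^{k_λ}
where k_λ is the size of the *largest* Jordan block for λ (equivalently, the smallest k with (A − λI)^k v = 0 for every generalised eigenvector v of λ).

  λ = 4: largest Jordan block has size 2, contributing (x − 4)^2

So m_A(x) = (x - 4)^2 = x^2 - 8*x + 16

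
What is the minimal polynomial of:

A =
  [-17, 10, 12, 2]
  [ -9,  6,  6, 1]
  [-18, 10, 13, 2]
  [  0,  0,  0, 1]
x^2 - x

The characteristic polynomial is χ_A(x) = x*(x - 1)^3, so the eigenvalues are known. The minimal polynomial is
  m_A(x) = Π_λ (x − λ)^{k_λ}
where k_λ is the size of the *largest* Jordan block for λ (equivalently, the smallest k with (A − λI)^k v = 0 for every generalised eigenvector v of λ).

  λ = 0: largest Jordan block has size 1, contributing (x − 0)
  λ = 1: largest Jordan block has size 1, contributing (x − 1)

So m_A(x) = x*(x - 1) = x^2 - x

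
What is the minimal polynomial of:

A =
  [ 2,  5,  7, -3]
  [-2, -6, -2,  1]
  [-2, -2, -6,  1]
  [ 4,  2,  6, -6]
x^2 + 8*x + 16

The characteristic polynomial is χ_A(x) = (x + 4)^4, so the eigenvalues are known. The minimal polynomial is
  m_A(x) = Π_λ (x − λ)^{k_λ}
where k_λ is the size of the *largest* Jordan block for λ (equivalently, the smallest k with (A − λI)^k v = 0 for every generalised eigenvector v of λ).

  λ = -4: largest Jordan block has size 2, contributing (x + 4)^2

So m_A(x) = (x + 4)^2 = x^2 + 8*x + 16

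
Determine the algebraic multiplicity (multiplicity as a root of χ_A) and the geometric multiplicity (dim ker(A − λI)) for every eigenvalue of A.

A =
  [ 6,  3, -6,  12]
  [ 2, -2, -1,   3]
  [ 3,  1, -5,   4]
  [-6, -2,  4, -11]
λ = -3: alg = 4, geom = 2

Step 1 — factor the characteristic polynomial to read off the algebraic multiplicities:
  χ_A(x) = (x + 3)^4

Step 2 — compute geometric multiplicities via the rank-nullity identity g(λ) = n − rank(A − λI):
  rank(A − (-3)·I) = 2, so dim ker(A − (-3)·I) = n − 2 = 2

Summary:
  λ = -3: algebraic multiplicity = 4, geometric multiplicity = 2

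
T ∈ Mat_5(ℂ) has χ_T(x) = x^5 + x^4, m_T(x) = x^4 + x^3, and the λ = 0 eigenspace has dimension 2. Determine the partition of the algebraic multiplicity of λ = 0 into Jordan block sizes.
Block sizes for λ = 0: [3, 1]

Step 1 — from the characteristic polynomial, algebraic multiplicity of λ = 0 is 4. From dim ker(T − (0)·I) = 2, there are exactly 2 Jordan blocks for λ = 0.
Step 2 — from the minimal polynomial, the factor (x − 0)^3 tells us the largest block for λ = 0 has size 3.
Step 3 — with total size 4, 2 blocks, and largest block 3, the block sizes (in nonincreasing order) are [3, 1].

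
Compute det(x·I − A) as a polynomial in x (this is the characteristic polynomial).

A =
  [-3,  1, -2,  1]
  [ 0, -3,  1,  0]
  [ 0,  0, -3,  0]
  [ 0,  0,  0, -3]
x^4 + 12*x^3 + 54*x^2 + 108*x + 81

Expanding det(x·I − A) (e.g. by cofactor expansion or by noting that A is similar to its Jordan form J, which has the same characteristic polynomial as A) gives
  χ_A(x) = x^4 + 12*x^3 + 54*x^2 + 108*x + 81
which factors as (x + 3)^4. The eigenvalues (with algebraic multiplicities) are λ = -3 with multiplicity 4.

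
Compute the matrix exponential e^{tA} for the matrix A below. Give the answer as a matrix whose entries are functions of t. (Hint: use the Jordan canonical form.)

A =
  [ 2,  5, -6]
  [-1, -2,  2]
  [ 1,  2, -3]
e^{tA} =
  [-t^2*exp(-t) + 3*t*exp(-t) + exp(-t), -t^2*exp(-t) + 5*t*exp(-t), 2*t^2*exp(-t) - 6*t*exp(-t)]
  [-t*exp(-t), -t*exp(-t) + exp(-t), 2*t*exp(-t)]
  [-t^2*exp(-t)/2 + t*exp(-t), -t^2*exp(-t)/2 + 2*t*exp(-t), t^2*exp(-t) - 2*t*exp(-t) + exp(-t)]

Strategy: write A = P · J · P⁻¹ where J is a Jordan canonical form, so e^{tA} = P · e^{tJ} · P⁻¹, and e^{tJ} can be computed block-by-block.

A has Jordan form
J =
  [-1,  1,  0]
  [ 0, -1,  1]
  [ 0,  0, -1]
(up to reordering of blocks).

Per-block formulas:
  For a 3×3 Jordan block J_3(-1): exp(t · J_3(-1)) = e^(-1t)·(I + t·N + (t^2/2)·N^2), where N is the 3×3 nilpotent shift.

After assembling e^{tJ} and conjugating by P, we get:

e^{tA} =
  [-t^2*exp(-t) + 3*t*exp(-t) + exp(-t), -t^2*exp(-t) + 5*t*exp(-t), 2*t^2*exp(-t) - 6*t*exp(-t)]
  [-t*exp(-t), -t*exp(-t) + exp(-t), 2*t*exp(-t)]
  [-t^2*exp(-t)/2 + t*exp(-t), -t^2*exp(-t)/2 + 2*t*exp(-t), t^2*exp(-t) - 2*t*exp(-t) + exp(-t)]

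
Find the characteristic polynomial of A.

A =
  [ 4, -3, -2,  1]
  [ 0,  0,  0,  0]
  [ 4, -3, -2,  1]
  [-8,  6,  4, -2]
x^4

Expanding det(x·I − A) (e.g. by cofactor expansion or by noting that A is similar to its Jordan form J, which has the same characteristic polynomial as A) gives
  χ_A(x) = x^4
which factors as x^4. The eigenvalues (with algebraic multiplicities) are λ = 0 with multiplicity 4.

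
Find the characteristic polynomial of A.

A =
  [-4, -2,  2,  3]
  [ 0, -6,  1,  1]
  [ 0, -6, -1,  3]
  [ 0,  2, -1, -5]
x^4 + 16*x^3 + 96*x^2 + 256*x + 256

Expanding det(x·I − A) (e.g. by cofactor expansion or by noting that A is similar to its Jordan form J, which has the same characteristic polynomial as A) gives
  χ_A(x) = x^4 + 16*x^3 + 96*x^2 + 256*x + 256
which factors as (x + 4)^4. The eigenvalues (with algebraic multiplicities) are λ = -4 with multiplicity 4.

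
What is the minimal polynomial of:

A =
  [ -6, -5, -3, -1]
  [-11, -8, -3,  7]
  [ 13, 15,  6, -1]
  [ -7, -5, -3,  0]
x^3 + 5*x^2 + 3*x - 9

The characteristic polynomial is χ_A(x) = (x - 1)*(x + 3)^3, so the eigenvalues are known. The minimal polynomial is
  m_A(x) = Π_λ (x − λ)^{k_λ}
where k_λ is the size of the *largest* Jordan block for λ (equivalently, the smallest k with (A − λI)^k v = 0 for every generalised eigenvector v of λ).

  λ = -3: largest Jordan block has size 2, contributing (x + 3)^2
  λ = 1: largest Jordan block has size 1, contributing (x − 1)

So m_A(x) = (x - 1)*(x + 3)^2 = x^3 + 5*x^2 + 3*x - 9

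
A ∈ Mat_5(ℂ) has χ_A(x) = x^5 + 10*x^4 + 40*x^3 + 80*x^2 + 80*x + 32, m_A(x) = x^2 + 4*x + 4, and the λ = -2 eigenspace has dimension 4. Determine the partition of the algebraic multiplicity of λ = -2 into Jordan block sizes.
Block sizes for λ = -2: [2, 1, 1, 1]

Step 1 — from the characteristic polynomial, algebraic multiplicity of λ = -2 is 5. From dim ker(A − (-2)·I) = 4, there are exactly 4 Jordan blocks for λ = -2.
Step 2 — from the minimal polynomial, the factor (x + 2)^2 tells us the largest block for λ = -2 has size 2.
Step 3 — with total size 5, 4 blocks, and largest block 2, the block sizes (in nonincreasing order) are [2, 1, 1, 1].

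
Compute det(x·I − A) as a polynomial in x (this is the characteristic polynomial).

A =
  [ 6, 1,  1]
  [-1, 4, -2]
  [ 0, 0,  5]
x^3 - 15*x^2 + 75*x - 125

Expanding det(x·I − A) (e.g. by cofactor expansion or by noting that A is similar to its Jordan form J, which has the same characteristic polynomial as A) gives
  χ_A(x) = x^3 - 15*x^2 + 75*x - 125
which factors as (x - 5)^3. The eigenvalues (with algebraic multiplicities) are λ = 5 with multiplicity 3.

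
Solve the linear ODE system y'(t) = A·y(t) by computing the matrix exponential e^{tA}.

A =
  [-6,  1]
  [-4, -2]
e^{tA} =
  [-2*t*exp(-4*t) + exp(-4*t), t*exp(-4*t)]
  [-4*t*exp(-4*t), 2*t*exp(-4*t) + exp(-4*t)]

Strategy: write A = P · J · P⁻¹ where J is a Jordan canonical form, so e^{tA} = P · e^{tJ} · P⁻¹, and e^{tJ} can be computed block-by-block.

A has Jordan form
J =
  [-4,  1]
  [ 0, -4]
(up to reordering of blocks).

Per-block formulas:
  For a 2×2 Jordan block J_2(-4): exp(t · J_2(-4)) = e^(-4t)·(I + t·N), where N is the 2×2 nilpotent shift.

After assembling e^{tJ} and conjugating by P, we get:

e^{tA} =
  [-2*t*exp(-4*t) + exp(-4*t), t*exp(-4*t)]
  [-4*t*exp(-4*t), 2*t*exp(-4*t) + exp(-4*t)]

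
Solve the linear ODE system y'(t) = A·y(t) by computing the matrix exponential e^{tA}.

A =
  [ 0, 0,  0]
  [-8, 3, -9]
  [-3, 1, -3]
e^{tA} =
  [1, 0, 0]
  [3*t^2/2 - 8*t, 3*t + 1, -9*t]
  [t^2/2 - 3*t, t, 1 - 3*t]

Strategy: write A = P · J · P⁻¹ where J is a Jordan canonical form, so e^{tA} = P · e^{tJ} · P⁻¹, and e^{tJ} can be computed block-by-block.

A has Jordan form
J =
  [0, 1, 0]
  [0, 0, 1]
  [0, 0, 0]
(up to reordering of blocks).

Per-block formulas:
  For a 3×3 Jordan block J_3(0): exp(t · J_3(0)) = e^(0t)·(I + t·N + (t^2/2)·N^2), where N is the 3×3 nilpotent shift.

After assembling e^{tJ} and conjugating by P, we get:

e^{tA} =
  [1, 0, 0]
  [3*t^2/2 - 8*t, 3*t + 1, -9*t]
  [t^2/2 - 3*t, t, 1 - 3*t]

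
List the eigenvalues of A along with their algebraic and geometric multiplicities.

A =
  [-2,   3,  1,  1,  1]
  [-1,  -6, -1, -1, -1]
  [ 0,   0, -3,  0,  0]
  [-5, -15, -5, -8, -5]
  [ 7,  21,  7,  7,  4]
λ = -3: alg = 5, geom = 4

Step 1 — factor the characteristic polynomial to read off the algebraic multiplicities:
  χ_A(x) = (x + 3)^5

Step 2 — compute geometric multiplicities via the rank-nullity identity g(λ) = n − rank(A − λI):
  rank(A − (-3)·I) = 1, so dim ker(A − (-3)·I) = n − 1 = 4

Summary:
  λ = -3: algebraic multiplicity = 5, geometric multiplicity = 4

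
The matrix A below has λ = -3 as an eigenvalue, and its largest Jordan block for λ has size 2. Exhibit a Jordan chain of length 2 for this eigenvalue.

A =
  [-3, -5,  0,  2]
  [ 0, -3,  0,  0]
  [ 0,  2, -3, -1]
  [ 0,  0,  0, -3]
A Jordan chain for λ = -3 of length 2:
v_1 = (-5, 0, 2, 0)ᵀ
v_2 = (0, 1, 0, 0)ᵀ

Let N = A − (-3)·I. We want v_2 with N^2 v_2 = 0 but N^1 v_2 ≠ 0; then v_{j-1} := N · v_j for j = 2, …, 2.

Pick v_2 = (0, 1, 0, 0)ᵀ.
Then v_1 = N · v_2 = (-5, 0, 2, 0)ᵀ.

Sanity check: (A − (-3)·I) v_1 = (0, 0, 0, 0)ᵀ = 0. ✓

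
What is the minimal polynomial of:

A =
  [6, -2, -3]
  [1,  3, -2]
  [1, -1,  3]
x^3 - 12*x^2 + 48*x - 64

The characteristic polynomial is χ_A(x) = (x - 4)^3, so the eigenvalues are known. The minimal polynomial is
  m_A(x) = Π_λ (x − λ)^{k_λ}
where k_λ is the size of the *largest* Jordan block for λ (equivalently, the smallest k with (A − λI)^k v = 0 for every generalised eigenvector v of λ).

  λ = 4: largest Jordan block has size 3, contributing (x − 4)^3

So m_A(x) = (x - 4)^3 = x^3 - 12*x^2 + 48*x - 64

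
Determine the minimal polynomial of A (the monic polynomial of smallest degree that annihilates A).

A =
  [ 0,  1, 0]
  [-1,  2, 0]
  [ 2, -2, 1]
x^2 - 2*x + 1

The characteristic polynomial is χ_A(x) = (x - 1)^3, so the eigenvalues are known. The minimal polynomial is
  m_A(x) = Π_λ (x − λ)^{k_λ}
where k_λ is the size of the *largest* Jordan block for λ (equivalently, the smallest k with (A − λI)^k v = 0 for every generalised eigenvector v of λ).

  λ = 1: largest Jordan block has size 2, contributing (x − 1)^2

So m_A(x) = (x - 1)^2 = x^2 - 2*x + 1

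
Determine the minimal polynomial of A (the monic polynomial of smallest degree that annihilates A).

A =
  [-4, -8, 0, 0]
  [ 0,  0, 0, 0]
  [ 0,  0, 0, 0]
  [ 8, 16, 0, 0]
x^2 + 4*x

The characteristic polynomial is χ_A(x) = x^3*(x + 4), so the eigenvalues are known. The minimal polynomial is
  m_A(x) = Π_λ (x − λ)^{k_λ}
where k_λ is the size of the *largest* Jordan block for λ (equivalently, the smallest k with (A − λI)^k v = 0 for every generalised eigenvector v of λ).

  λ = -4: largest Jordan block has size 1, contributing (x + 4)
  λ = 0: largest Jordan block has size 1, contributing (x − 0)

So m_A(x) = x*(x + 4) = x^2 + 4*x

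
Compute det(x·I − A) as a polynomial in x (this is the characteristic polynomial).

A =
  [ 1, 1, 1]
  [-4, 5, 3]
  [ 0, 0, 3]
x^3 - 9*x^2 + 27*x - 27

Expanding det(x·I − A) (e.g. by cofactor expansion or by noting that A is similar to its Jordan form J, which has the same characteristic polynomial as A) gives
  χ_A(x) = x^3 - 9*x^2 + 27*x - 27
which factors as (x - 3)^3. The eigenvalues (with algebraic multiplicities) are λ = 3 with multiplicity 3.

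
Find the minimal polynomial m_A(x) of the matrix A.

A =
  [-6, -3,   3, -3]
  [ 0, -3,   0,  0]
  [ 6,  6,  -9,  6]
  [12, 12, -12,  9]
x^2 + 3*x

The characteristic polynomial is χ_A(x) = x*(x + 3)^3, so the eigenvalues are known. The minimal polynomial is
  m_A(x) = Π_λ (x − λ)^{k_λ}
where k_λ is the size of the *largest* Jordan block for λ (equivalently, the smallest k with (A − λI)^k v = 0 for every generalised eigenvector v of λ).

  λ = -3: largest Jordan block has size 1, contributing (x + 3)
  λ = 0: largest Jordan block has size 1, contributing (x − 0)

So m_A(x) = x*(x + 3) = x^2 + 3*x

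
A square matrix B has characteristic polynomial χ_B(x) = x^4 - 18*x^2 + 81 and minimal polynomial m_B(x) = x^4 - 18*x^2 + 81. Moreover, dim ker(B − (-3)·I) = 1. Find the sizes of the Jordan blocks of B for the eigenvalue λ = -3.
Block sizes for λ = -3: [2]

Step 1 — from the characteristic polynomial, algebraic multiplicity of λ = -3 is 2. From dim ker(B − (-3)·I) = 1, there are exactly 1 Jordan blocks for λ = -3.
Step 2 — from the minimal polynomial, the factor (x + 3)^2 tells us the largest block for λ = -3 has size 2.
Step 3 — with total size 2, 1 blocks, and largest block 2, the block sizes (in nonincreasing order) are [2].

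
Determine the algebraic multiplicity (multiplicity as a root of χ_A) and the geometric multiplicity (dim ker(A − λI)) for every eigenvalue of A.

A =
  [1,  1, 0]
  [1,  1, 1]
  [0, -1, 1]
λ = 1: alg = 3, geom = 1

Step 1 — factor the characteristic polynomial to read off the algebraic multiplicities:
  χ_A(x) = (x - 1)^3

Step 2 — compute geometric multiplicities via the rank-nullity identity g(λ) = n − rank(A − λI):
  rank(A − (1)·I) = 2, so dim ker(A − (1)·I) = n − 2 = 1

Summary:
  λ = 1: algebraic multiplicity = 3, geometric multiplicity = 1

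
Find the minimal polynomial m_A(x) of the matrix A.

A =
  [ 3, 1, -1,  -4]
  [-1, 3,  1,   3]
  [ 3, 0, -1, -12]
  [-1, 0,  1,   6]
x^4 - 11*x^3 + 45*x^2 - 81*x + 54

The characteristic polynomial is χ_A(x) = (x - 3)^3*(x - 2), so the eigenvalues are known. The minimal polynomial is
  m_A(x) = Π_λ (x − λ)^{k_λ}
where k_λ is the size of the *largest* Jordan block for λ (equivalently, the smallest k with (A − λI)^k v = 0 for every generalised eigenvector v of λ).

  λ = 2: largest Jordan block has size 1, contributing (x − 2)
  λ = 3: largest Jordan block has size 3, contributing (x − 3)^3

So m_A(x) = (x - 3)^3*(x - 2) = x^4 - 11*x^3 + 45*x^2 - 81*x + 54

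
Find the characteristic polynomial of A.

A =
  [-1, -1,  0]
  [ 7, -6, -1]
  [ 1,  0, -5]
x^3 + 12*x^2 + 48*x + 64

Expanding det(x·I − A) (e.g. by cofactor expansion or by noting that A is similar to its Jordan form J, which has the same characteristic polynomial as A) gives
  χ_A(x) = x^3 + 12*x^2 + 48*x + 64
which factors as (x + 4)^3. The eigenvalues (with algebraic multiplicities) are λ = -4 with multiplicity 3.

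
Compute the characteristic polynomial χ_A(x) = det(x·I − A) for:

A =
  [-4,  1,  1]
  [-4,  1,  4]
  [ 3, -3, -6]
x^3 + 9*x^2 + 27*x + 27

Expanding det(x·I − A) (e.g. by cofactor expansion or by noting that A is similar to its Jordan form J, which has the same characteristic polynomial as A) gives
  χ_A(x) = x^3 + 9*x^2 + 27*x + 27
which factors as (x + 3)^3. The eigenvalues (with algebraic multiplicities) are λ = -3 with multiplicity 3.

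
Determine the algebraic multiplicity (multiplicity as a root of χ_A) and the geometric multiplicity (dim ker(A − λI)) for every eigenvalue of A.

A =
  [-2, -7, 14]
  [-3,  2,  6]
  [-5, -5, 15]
λ = 5: alg = 3, geom = 2

Step 1 — factor the characteristic polynomial to read off the algebraic multiplicities:
  χ_A(x) = (x - 5)^3

Step 2 — compute geometric multiplicities via the rank-nullity identity g(λ) = n − rank(A − λI):
  rank(A − (5)·I) = 1, so dim ker(A − (5)·I) = n − 1 = 2

Summary:
  λ = 5: algebraic multiplicity = 3, geometric multiplicity = 2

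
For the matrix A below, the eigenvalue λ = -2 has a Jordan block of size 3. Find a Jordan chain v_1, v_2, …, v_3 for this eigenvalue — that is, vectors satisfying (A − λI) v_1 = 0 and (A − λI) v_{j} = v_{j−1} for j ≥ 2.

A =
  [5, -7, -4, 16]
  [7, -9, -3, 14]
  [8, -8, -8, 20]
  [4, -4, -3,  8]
A Jordan chain for λ = -2 of length 3:
v_1 = (1, 1, 0, 0)ᵀ
v_2 = (3, 4, 2, 1)ᵀ
v_3 = (1, 0, 1, 0)ᵀ

Let N = A − (-2)·I. We want v_3 with N^3 v_3 = 0 but N^2 v_3 ≠ 0; then v_{j-1} := N · v_j for j = 3, …, 2.

Pick v_3 = (1, 0, 1, 0)ᵀ.
Then v_2 = N · v_3 = (3, 4, 2, 1)ᵀ.
Then v_1 = N · v_2 = (1, 1, 0, 0)ᵀ.

Sanity check: (A − (-2)·I) v_1 = (0, 0, 0, 0)ᵀ = 0. ✓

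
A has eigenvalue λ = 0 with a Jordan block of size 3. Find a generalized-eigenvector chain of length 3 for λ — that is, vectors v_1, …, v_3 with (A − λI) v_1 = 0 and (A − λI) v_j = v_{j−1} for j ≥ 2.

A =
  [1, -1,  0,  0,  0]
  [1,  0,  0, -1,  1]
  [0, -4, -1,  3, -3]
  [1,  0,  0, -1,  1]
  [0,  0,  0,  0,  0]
A Jordan chain for λ = 0 of length 3:
v_1 = (-1, -1, 1, -1, 0)ᵀ
v_2 = (2, 3, -4, 3, 0)ᵀ
v_3 = (3, 1, 0, 0, 0)ᵀ

Let N = A − (0)·I. We want v_3 with N^3 v_3 = 0 but N^2 v_3 ≠ 0; then v_{j-1} := N · v_j for j = 3, …, 2.

Pick v_3 = (3, 1, 0, 0, 0)ᵀ.
Then v_2 = N · v_3 = (2, 3, -4, 3, 0)ᵀ.
Then v_1 = N · v_2 = (-1, -1, 1, -1, 0)ᵀ.

Sanity check: (A − (0)·I) v_1 = (0, 0, 0, 0, 0)ᵀ = 0. ✓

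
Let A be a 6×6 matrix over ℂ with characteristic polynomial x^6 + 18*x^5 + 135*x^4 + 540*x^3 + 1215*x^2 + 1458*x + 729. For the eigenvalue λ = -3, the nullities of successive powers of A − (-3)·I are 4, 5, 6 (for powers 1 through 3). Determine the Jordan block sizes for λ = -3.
Block sizes for λ = -3: [3, 1, 1, 1]

From the dimensions of kernels of powers, the number of Jordan blocks of size at least j is d_j − d_{j−1} where d_j = dim ker(N^j) (with d_0 = 0). Computing the differences gives [4, 1, 1].
The number of blocks of size exactly k is (#blocks of size ≥ k) − (#blocks of size ≥ k + 1), so the partition is: 3 block(s) of size 1, 1 block(s) of size 3.
In nonincreasing order the block sizes are [3, 1, 1, 1].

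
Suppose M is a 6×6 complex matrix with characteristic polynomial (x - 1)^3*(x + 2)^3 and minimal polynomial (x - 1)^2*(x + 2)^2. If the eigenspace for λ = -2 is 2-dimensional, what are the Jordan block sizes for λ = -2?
Block sizes for λ = -2: [2, 1]

Step 1 — from the characteristic polynomial, algebraic multiplicity of λ = -2 is 3. From dim ker(M − (-2)·I) = 2, there are exactly 2 Jordan blocks for λ = -2.
Step 2 — from the minimal polynomial, the factor (x + 2)^2 tells us the largest block for λ = -2 has size 2.
Step 3 — with total size 3, 2 blocks, and largest block 2, the block sizes (in nonincreasing order) are [2, 1].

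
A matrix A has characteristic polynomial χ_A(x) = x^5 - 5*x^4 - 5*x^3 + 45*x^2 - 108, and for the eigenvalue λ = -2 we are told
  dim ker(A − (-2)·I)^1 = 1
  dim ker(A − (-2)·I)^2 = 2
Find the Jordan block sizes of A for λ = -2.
Block sizes for λ = -2: [2]

From the dimensions of kernels of powers, the number of Jordan blocks of size at least j is d_j − d_{j−1} where d_j = dim ker(N^j) (with d_0 = 0). Computing the differences gives [1, 1].
The number of blocks of size exactly k is (#blocks of size ≥ k) − (#blocks of size ≥ k + 1), so the partition is: 1 block(s) of size 2.
In nonincreasing order the block sizes are [2].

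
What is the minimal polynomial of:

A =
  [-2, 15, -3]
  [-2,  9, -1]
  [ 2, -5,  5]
x^2 - 8*x + 16

The characteristic polynomial is χ_A(x) = (x - 4)^3, so the eigenvalues are known. The minimal polynomial is
  m_A(x) = Π_λ (x − λ)^{k_λ}
where k_λ is the size of the *largest* Jordan block for λ (equivalently, the smallest k with (A − λI)^k v = 0 for every generalised eigenvector v of λ).

  λ = 4: largest Jordan block has size 2, contributing (x − 4)^2

So m_A(x) = (x - 4)^2 = x^2 - 8*x + 16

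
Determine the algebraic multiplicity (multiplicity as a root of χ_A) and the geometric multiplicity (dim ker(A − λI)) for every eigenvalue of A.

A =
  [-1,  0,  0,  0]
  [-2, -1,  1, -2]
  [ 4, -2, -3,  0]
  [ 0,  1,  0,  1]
λ = -1: alg = 4, geom = 2

Step 1 — factor the characteristic polynomial to read off the algebraic multiplicities:
  χ_A(x) = (x + 1)^4

Step 2 — compute geometric multiplicities via the rank-nullity identity g(λ) = n − rank(A − λI):
  rank(A − (-1)·I) = 2, so dim ker(A − (-1)·I) = n − 2 = 2

Summary:
  λ = -1: algebraic multiplicity = 4, geometric multiplicity = 2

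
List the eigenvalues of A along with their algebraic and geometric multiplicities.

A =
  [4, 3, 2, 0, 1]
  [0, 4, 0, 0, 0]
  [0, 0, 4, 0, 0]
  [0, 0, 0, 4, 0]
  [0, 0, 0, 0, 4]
λ = 4: alg = 5, geom = 4

Step 1 — factor the characteristic polynomial to read off the algebraic multiplicities:
  χ_A(x) = (x - 4)^5

Step 2 — compute geometric multiplicities via the rank-nullity identity g(λ) = n − rank(A − λI):
  rank(A − (4)·I) = 1, so dim ker(A − (4)·I) = n − 1 = 4

Summary:
  λ = 4: algebraic multiplicity = 5, geometric multiplicity = 4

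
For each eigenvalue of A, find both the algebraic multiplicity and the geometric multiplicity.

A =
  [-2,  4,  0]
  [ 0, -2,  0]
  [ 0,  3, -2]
λ = -2: alg = 3, geom = 2

Step 1 — factor the characteristic polynomial to read off the algebraic multiplicities:
  χ_A(x) = (x + 2)^3

Step 2 — compute geometric multiplicities via the rank-nullity identity g(λ) = n − rank(A − λI):
  rank(A − (-2)·I) = 1, so dim ker(A − (-2)·I) = n − 1 = 2

Summary:
  λ = -2: algebraic multiplicity = 3, geometric multiplicity = 2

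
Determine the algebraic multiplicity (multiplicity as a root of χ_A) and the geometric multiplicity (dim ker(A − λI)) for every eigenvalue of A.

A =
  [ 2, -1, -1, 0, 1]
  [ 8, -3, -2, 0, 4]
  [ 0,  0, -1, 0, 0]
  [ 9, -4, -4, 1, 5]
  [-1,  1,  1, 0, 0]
λ = -1: alg = 3, geom = 2; λ = 1: alg = 2, geom = 1

Step 1 — factor the characteristic polynomial to read off the algebraic multiplicities:
  χ_A(x) = (x - 1)^2*(x + 1)^3

Step 2 — compute geometric multiplicities via the rank-nullity identity g(λ) = n − rank(A − λI):
  rank(A − (-1)·I) = 3, so dim ker(A − (-1)·I) = n − 3 = 2
  rank(A − (1)·I) = 4, so dim ker(A − (1)·I) = n − 4 = 1

Summary:
  λ = -1: algebraic multiplicity = 3, geometric multiplicity = 2
  λ = 1: algebraic multiplicity = 2, geometric multiplicity = 1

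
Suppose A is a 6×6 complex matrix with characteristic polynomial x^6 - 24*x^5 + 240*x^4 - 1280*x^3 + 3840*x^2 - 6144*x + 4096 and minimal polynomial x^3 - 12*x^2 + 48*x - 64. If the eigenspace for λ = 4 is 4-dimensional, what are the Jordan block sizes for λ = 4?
Block sizes for λ = 4: [3, 1, 1, 1]

Step 1 — from the characteristic polynomial, algebraic multiplicity of λ = 4 is 6. From dim ker(A − (4)·I) = 4, there are exactly 4 Jordan blocks for λ = 4.
Step 2 — from the minimal polynomial, the factor (x − 4)^3 tells us the largest block for λ = 4 has size 3.
Step 3 — with total size 6, 4 blocks, and largest block 3, the block sizes (in nonincreasing order) are [3, 1, 1, 1].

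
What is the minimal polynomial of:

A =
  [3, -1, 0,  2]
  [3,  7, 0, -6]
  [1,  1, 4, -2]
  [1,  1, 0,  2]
x^2 - 8*x + 16

The characteristic polynomial is χ_A(x) = (x - 4)^4, so the eigenvalues are known. The minimal polynomial is
  m_A(x) = Π_λ (x − λ)^{k_λ}
where k_λ is the size of the *largest* Jordan block for λ (equivalently, the smallest k with (A − λI)^k v = 0 for every generalised eigenvector v of λ).

  λ = 4: largest Jordan block has size 2, contributing (x − 4)^2

So m_A(x) = (x - 4)^2 = x^2 - 8*x + 16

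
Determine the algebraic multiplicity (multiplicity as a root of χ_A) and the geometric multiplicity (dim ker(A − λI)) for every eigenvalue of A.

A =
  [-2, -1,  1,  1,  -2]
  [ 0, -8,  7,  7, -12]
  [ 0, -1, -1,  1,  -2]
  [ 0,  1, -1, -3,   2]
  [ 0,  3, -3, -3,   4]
λ = -2: alg = 5, geom = 3

Step 1 — factor the characteristic polynomial to read off the algebraic multiplicities:
  χ_A(x) = (x + 2)^5

Step 2 — compute geometric multiplicities via the rank-nullity identity g(λ) = n − rank(A − λI):
  rank(A − (-2)·I) = 2, so dim ker(A − (-2)·I) = n − 2 = 3

Summary:
  λ = -2: algebraic multiplicity = 5, geometric multiplicity = 3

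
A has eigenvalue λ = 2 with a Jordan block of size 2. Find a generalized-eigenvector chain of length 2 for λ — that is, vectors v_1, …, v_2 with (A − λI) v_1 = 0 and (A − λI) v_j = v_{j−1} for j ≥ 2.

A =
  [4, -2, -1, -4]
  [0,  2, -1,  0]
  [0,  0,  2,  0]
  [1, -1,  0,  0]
A Jordan chain for λ = 2 of length 2:
v_1 = (2, 0, 0, 1)ᵀ
v_2 = (1, 0, 0, 0)ᵀ

Let N = A − (2)·I. We want v_2 with N^2 v_2 = 0 but N^1 v_2 ≠ 0; then v_{j-1} := N · v_j for j = 2, …, 2.

Pick v_2 = (1, 0, 0, 0)ᵀ.
Then v_1 = N · v_2 = (2, 0, 0, 1)ᵀ.

Sanity check: (A − (2)·I) v_1 = (0, 0, 0, 0)ᵀ = 0. ✓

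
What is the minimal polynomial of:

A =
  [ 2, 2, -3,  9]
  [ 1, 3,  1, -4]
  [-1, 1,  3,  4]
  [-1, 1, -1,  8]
x^3 - 12*x^2 + 48*x - 64

The characteristic polynomial is χ_A(x) = (x - 4)^4, so the eigenvalues are known. The minimal polynomial is
  m_A(x) = Π_λ (x − λ)^{k_λ}
where k_λ is the size of the *largest* Jordan block for λ (equivalently, the smallest k with (A − λI)^k v = 0 for every generalised eigenvector v of λ).

  λ = 4: largest Jordan block has size 3, contributing (x − 4)^3

So m_A(x) = (x - 4)^3 = x^3 - 12*x^2 + 48*x - 64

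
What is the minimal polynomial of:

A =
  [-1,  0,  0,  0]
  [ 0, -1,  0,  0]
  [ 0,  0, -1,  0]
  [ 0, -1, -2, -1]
x^2 + 2*x + 1

The characteristic polynomial is χ_A(x) = (x + 1)^4, so the eigenvalues are known. The minimal polynomial is
  m_A(x) = Π_λ (x − λ)^{k_λ}
where k_λ is the size of the *largest* Jordan block for λ (equivalently, the smallest k with (A − λI)^k v = 0 for every generalised eigenvector v of λ).

  λ = -1: largest Jordan block has size 2, contributing (x + 1)^2

So m_A(x) = (x + 1)^2 = x^2 + 2*x + 1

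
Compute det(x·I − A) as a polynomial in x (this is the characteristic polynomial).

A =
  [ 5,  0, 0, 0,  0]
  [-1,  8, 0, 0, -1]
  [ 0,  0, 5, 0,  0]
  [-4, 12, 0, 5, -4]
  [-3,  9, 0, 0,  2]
x^5 - 25*x^4 + 250*x^3 - 1250*x^2 + 3125*x - 3125

Expanding det(x·I − A) (e.g. by cofactor expansion or by noting that A is similar to its Jordan form J, which has the same characteristic polynomial as A) gives
  χ_A(x) = x^5 - 25*x^4 + 250*x^3 - 1250*x^2 + 3125*x - 3125
which factors as (x - 5)^5. The eigenvalues (with algebraic multiplicities) are λ = 5 with multiplicity 5.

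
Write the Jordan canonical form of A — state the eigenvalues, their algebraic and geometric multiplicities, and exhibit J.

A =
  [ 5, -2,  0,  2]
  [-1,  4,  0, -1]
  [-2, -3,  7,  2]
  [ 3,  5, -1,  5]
J_1(3) ⊕ J_3(6)

The characteristic polynomial is
  det(x·I − A) = x^4 - 21*x^3 + 162*x^2 - 540*x + 648 = (x - 6)^3*(x - 3)

Eigenvalues and multiplicities (the geometric multiplicity of λ is n − rank(A − λI), which equals the number of Jordan blocks for λ):
  λ = 3: algebraic multiplicity = 1, geometric multiplicity = 1
  λ = 6: algebraic multiplicity = 3, geometric multiplicity = 1

Determining the block sizes for each eigenvalue:
  λ = 3: one block (gm = 1), so the single block has size am = 1 → block sizes [1]
  λ = 6: one block (gm = 1), so the single block has size am = 3 → block sizes [3]

Assembling the blocks gives a Jordan form
J =
  [3, 0, 0, 0]
  [0, 6, 1, 0]
  [0, 0, 6, 1]
  [0, 0, 0, 6]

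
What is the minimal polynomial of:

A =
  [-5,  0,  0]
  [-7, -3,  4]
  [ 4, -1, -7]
x^3 + 15*x^2 + 75*x + 125

The characteristic polynomial is χ_A(x) = (x + 5)^3, so the eigenvalues are known. The minimal polynomial is
  m_A(x) = Π_λ (x − λ)^{k_λ}
where k_λ is the size of the *largest* Jordan block for λ (equivalently, the smallest k with (A − λI)^k v = 0 for every generalised eigenvector v of λ).

  λ = -5: largest Jordan block has size 3, contributing (x + 5)^3

So m_A(x) = (x + 5)^3 = x^3 + 15*x^2 + 75*x + 125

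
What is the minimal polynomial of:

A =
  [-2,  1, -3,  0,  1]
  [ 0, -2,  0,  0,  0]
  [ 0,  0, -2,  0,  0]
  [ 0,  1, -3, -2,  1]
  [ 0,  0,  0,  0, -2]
x^2 + 4*x + 4

The characteristic polynomial is χ_A(x) = (x + 2)^5, so the eigenvalues are known. The minimal polynomial is
  m_A(x) = Π_λ (x − λ)^{k_λ}
where k_λ is the size of the *largest* Jordan block for λ (equivalently, the smallest k with (A − λI)^k v = 0 for every generalised eigenvector v of λ).

  λ = -2: largest Jordan block has size 2, contributing (x + 2)^2

So m_A(x) = (x + 2)^2 = x^2 + 4*x + 4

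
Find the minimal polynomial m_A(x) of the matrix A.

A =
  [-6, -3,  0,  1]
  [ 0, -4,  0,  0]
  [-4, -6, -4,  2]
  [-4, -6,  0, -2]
x^2 + 8*x + 16

The characteristic polynomial is χ_A(x) = (x + 4)^4, so the eigenvalues are known. The minimal polynomial is
  m_A(x) = Π_λ (x − λ)^{k_λ}
where k_λ is the size of the *largest* Jordan block for λ (equivalently, the smallest k with (A − λI)^k v = 0 for every generalised eigenvector v of λ).

  λ = -4: largest Jordan block has size 2, contributing (x + 4)^2

So m_A(x) = (x + 4)^2 = x^2 + 8*x + 16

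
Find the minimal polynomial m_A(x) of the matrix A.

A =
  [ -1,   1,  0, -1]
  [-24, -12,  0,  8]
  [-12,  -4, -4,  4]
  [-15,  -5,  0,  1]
x^2 + 8*x + 16

The characteristic polynomial is χ_A(x) = (x + 4)^4, so the eigenvalues are known. The minimal polynomial is
  m_A(x) = Π_λ (x − λ)^{k_λ}
where k_λ is the size of the *largest* Jordan block for λ (equivalently, the smallest k with (A − λI)^k v = 0 for every generalised eigenvector v of λ).

  λ = -4: largest Jordan block has size 2, contributing (x + 4)^2

So m_A(x) = (x + 4)^2 = x^2 + 8*x + 16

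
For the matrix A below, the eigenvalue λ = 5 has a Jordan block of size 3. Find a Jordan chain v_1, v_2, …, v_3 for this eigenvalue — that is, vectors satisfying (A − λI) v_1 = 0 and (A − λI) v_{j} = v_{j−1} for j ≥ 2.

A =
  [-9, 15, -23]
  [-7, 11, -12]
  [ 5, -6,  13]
A Jordan chain for λ = 5 of length 3:
v_1 = (-24, -4, 12)ᵀ
v_2 = (-14, -7, 5)ᵀ
v_3 = (1, 0, 0)ᵀ

Let N = A − (5)·I. We want v_3 with N^3 v_3 = 0 but N^2 v_3 ≠ 0; then v_{j-1} := N · v_j for j = 3, …, 2.

Pick v_3 = (1, 0, 0)ᵀ.
Then v_2 = N · v_3 = (-14, -7, 5)ᵀ.
Then v_1 = N · v_2 = (-24, -4, 12)ᵀ.

Sanity check: (A − (5)·I) v_1 = (0, 0, 0)ᵀ = 0. ✓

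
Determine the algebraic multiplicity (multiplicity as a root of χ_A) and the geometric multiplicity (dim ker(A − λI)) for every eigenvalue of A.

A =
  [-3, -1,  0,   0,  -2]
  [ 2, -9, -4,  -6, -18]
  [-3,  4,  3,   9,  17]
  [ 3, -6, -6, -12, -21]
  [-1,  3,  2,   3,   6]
λ = -3: alg = 5, geom = 3

Step 1 — factor the characteristic polynomial to read off the algebraic multiplicities:
  χ_A(x) = (x + 3)^5

Step 2 — compute geometric multiplicities via the rank-nullity identity g(λ) = n − rank(A − λI):
  rank(A − (-3)·I) = 2, so dim ker(A − (-3)·I) = n − 2 = 3

Summary:
  λ = -3: algebraic multiplicity = 5, geometric multiplicity = 3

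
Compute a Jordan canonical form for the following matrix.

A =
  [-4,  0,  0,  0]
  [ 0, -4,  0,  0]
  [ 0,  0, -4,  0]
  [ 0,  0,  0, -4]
J_1(-4) ⊕ J_1(-4) ⊕ J_1(-4) ⊕ J_1(-4)

The characteristic polynomial is
  det(x·I − A) = x^4 + 16*x^3 + 96*x^2 + 256*x + 256 = (x + 4)^4

Eigenvalues and multiplicities (the geometric multiplicity of λ is n − rank(A − λI), which equals the number of Jordan blocks for λ):
  λ = -4: algebraic multiplicity = 4, geometric multiplicity = 4

Determining the block sizes for each eigenvalue:
  λ = -4: gm = am = 4, so every block has size 1 → block sizes [1, 1, 1, 1]

Assembling the blocks gives a Jordan form
J =
  [-4,  0,  0,  0]
  [ 0, -4,  0,  0]
  [ 0,  0, -4,  0]
  [ 0,  0,  0, -4]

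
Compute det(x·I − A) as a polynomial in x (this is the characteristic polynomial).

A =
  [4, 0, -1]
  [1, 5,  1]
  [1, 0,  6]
x^3 - 15*x^2 + 75*x - 125

Expanding det(x·I − A) (e.g. by cofactor expansion or by noting that A is similar to its Jordan form J, which has the same characteristic polynomial as A) gives
  χ_A(x) = x^3 - 15*x^2 + 75*x - 125
which factors as (x - 5)^3. The eigenvalues (with algebraic multiplicities) are λ = 5 with multiplicity 3.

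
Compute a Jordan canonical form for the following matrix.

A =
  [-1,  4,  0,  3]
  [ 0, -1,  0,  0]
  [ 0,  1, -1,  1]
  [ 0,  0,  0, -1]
J_2(-1) ⊕ J_2(-1)

The characteristic polynomial is
  det(x·I − A) = x^4 + 4*x^3 + 6*x^2 + 4*x + 1 = (x + 1)^4

Eigenvalues and multiplicities (the geometric multiplicity of λ is n − rank(A − λI), which equals the number of Jordan blocks for λ):
  λ = -1: algebraic multiplicity = 4, geometric multiplicity = 2

Determining the block sizes for each eigenvalue:
  λ = -1: with am = 4 and gm = 2, the partition is not yet determined (e.g. several partitions of 4 into 2 parts exist). Let N = A − (-1)·I. Computing rank(N^1) = 2, rank(N^2) = 0; the number of blocks of size ≥ j is rank(N^{j−1}) − rank(N^j), giving [2, 2]. So we have 2 block(s) of size 2 → block sizes [2, 2]

Assembling the blocks gives a Jordan form
J =
  [-1,  1,  0,  0]
  [ 0, -1,  0,  0]
  [ 0,  0, -1,  1]
  [ 0,  0,  0, -1]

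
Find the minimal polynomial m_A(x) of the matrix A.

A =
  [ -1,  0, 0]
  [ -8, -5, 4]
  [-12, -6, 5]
x^2 - 1

The characteristic polynomial is χ_A(x) = (x - 1)*(x + 1)^2, so the eigenvalues are known. The minimal polynomial is
  m_A(x) = Π_λ (x − λ)^{k_λ}
where k_λ is the size of the *largest* Jordan block for λ (equivalently, the smallest k with (A − λI)^k v = 0 for every generalised eigenvector v of λ).

  λ = -1: largest Jordan block has size 1, contributing (x + 1)
  λ = 1: largest Jordan block has size 1, contributing (x − 1)

So m_A(x) = (x - 1)*(x + 1) = x^2 - 1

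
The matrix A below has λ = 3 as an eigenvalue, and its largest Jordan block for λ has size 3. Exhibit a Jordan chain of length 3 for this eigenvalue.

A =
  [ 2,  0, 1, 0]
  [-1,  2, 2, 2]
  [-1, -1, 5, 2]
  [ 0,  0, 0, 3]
A Jordan chain for λ = 3 of length 3:
v_1 = (-1, -1, -1, 0)ᵀ
v_2 = (0, -1, -1, 0)ᵀ
v_3 = (0, 1, 0, 0)ᵀ

Let N = A − (3)·I. We want v_3 with N^3 v_3 = 0 but N^2 v_3 ≠ 0; then v_{j-1} := N · v_j for j = 3, …, 2.

Pick v_3 = (0, 1, 0, 0)ᵀ.
Then v_2 = N · v_3 = (0, -1, -1, 0)ᵀ.
Then v_1 = N · v_2 = (-1, -1, -1, 0)ᵀ.

Sanity check: (A − (3)·I) v_1 = (0, 0, 0, 0)ᵀ = 0. ✓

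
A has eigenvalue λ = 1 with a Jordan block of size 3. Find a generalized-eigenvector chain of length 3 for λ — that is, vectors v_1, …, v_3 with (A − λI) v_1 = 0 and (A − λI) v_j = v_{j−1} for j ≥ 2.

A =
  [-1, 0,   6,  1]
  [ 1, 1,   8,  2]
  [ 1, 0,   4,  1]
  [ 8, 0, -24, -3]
A Jordan chain for λ = 1 of length 3:
v_1 = (0, 4, 0, 0)ᵀ
v_2 = (4, 9, 4, -16)ᵀ
v_3 = (1, 0, 1, 0)ᵀ

Let N = A − (1)·I. We want v_3 with N^3 v_3 = 0 but N^2 v_3 ≠ 0; then v_{j-1} := N · v_j for j = 3, …, 2.

Pick v_3 = (1, 0, 1, 0)ᵀ.
Then v_2 = N · v_3 = (4, 9, 4, -16)ᵀ.
Then v_1 = N · v_2 = (0, 4, 0, 0)ᵀ.

Sanity check: (A − (1)·I) v_1 = (0, 0, 0, 0)ᵀ = 0. ✓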